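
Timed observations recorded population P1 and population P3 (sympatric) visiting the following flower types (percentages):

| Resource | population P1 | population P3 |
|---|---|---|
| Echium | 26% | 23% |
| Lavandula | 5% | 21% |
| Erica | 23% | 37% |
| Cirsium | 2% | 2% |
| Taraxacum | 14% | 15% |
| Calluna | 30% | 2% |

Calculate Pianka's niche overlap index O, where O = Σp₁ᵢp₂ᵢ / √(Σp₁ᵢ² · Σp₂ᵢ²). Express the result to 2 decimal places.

0.75

Convert percentages to proportions (divide by 100).
Σ p₁ᵢp₂ᵢ = 0.0598 + 0.0105 + 0.0851 + 0.0004 + 0.0210 + 0.0060 = 0.1828
Σp_1ᵢ² = 0.26² + 0.05² + 0.23² + 0.02² + 0.14² + 0.30² = 0.0676 + 0.0025 + 0.0529 + 0.0004 + 0.0196 + 0.0900 = 0.2330
Σp_2ᵢ² = 0.23² + 0.21² + 0.37² + 0.02² + 0.15² + 0.02² = 0.0529 + 0.0441 + 0.1369 + 0.0004 + 0.0225 + 0.0004 = 0.2572
O = 0.1828 / √(0.2330 × 0.2572) = 0.1828 / 0.24480 = 0.7467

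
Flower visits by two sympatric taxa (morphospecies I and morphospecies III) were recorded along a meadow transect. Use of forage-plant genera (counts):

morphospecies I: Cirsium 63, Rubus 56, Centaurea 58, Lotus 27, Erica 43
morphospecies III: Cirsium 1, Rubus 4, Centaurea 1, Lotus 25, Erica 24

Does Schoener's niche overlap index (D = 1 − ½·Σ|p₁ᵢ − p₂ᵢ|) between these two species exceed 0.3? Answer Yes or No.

Proportions for morphospecies I (n=247): 63/247=0.2551, 56/247=0.2267, 58/247=0.2348, 27/247=0.1093, 43/247=0.1741
Proportions for morphospecies III (n=55): 1/55=0.0182, 4/55=0.0727, 1/55=0.0182, 25/55=0.4545, 24/55=0.4364
Σ|p₁ᵢ − p₂ᵢ| = 0.2369 + 0.1540 + 0.2166 + 0.3452 + 0.2623 = 1.2150
D = 1 − ½ × 1.2150 = 1 − 0.60750 = 0.39250
D = 0.39250 > 0.3 → Yes.

Yes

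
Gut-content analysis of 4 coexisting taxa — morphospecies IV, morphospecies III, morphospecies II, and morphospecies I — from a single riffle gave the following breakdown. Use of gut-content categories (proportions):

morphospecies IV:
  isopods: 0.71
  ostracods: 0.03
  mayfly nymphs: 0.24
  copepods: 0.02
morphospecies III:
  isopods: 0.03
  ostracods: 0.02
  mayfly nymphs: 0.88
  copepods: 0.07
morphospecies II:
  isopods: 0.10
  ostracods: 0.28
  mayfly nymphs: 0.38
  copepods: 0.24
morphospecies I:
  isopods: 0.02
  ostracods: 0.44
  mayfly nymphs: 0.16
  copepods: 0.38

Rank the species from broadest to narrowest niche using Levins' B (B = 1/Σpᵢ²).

morphospecies II > morphospecies I > morphospecies IV > morphospecies III

Σp_IVᵢ² = 0.71² + 0.03² + 0.24² + 0.02² = 0.5041 + 0.0009 + 0.0576 + 0.0004 = 0.5630
B_IV = 1 / 0.5630 = 1.7762
Σp_IIIᵢ² = 0.03² + 0.02² + 0.88² + 0.07² = 0.0009 + 0.0004 + 0.7744 + 0.0049 = 0.7806
B_III = 1 / 0.7806 = 1.2811
Σp_IIᵢ² = 0.10² + 0.28² + 0.38² + 0.24² = 0.0100 + 0.0784 + 0.1444 + 0.0576 = 0.2904
B_II = 1 / 0.2904 = 3.4435
Σp_Iᵢ² = 0.02² + 0.44² + 0.16² + 0.38² = 0.0004 + 0.1936 + 0.0256 + 0.1444 = 0.3640
B_I = 1 / 0.3640 = 2.7473
Ranking by B (broadest → narrowest): morphospecies II (3.44) > morphospecies I (2.75) > morphospecies IV (1.78) > morphospecies III (1.28)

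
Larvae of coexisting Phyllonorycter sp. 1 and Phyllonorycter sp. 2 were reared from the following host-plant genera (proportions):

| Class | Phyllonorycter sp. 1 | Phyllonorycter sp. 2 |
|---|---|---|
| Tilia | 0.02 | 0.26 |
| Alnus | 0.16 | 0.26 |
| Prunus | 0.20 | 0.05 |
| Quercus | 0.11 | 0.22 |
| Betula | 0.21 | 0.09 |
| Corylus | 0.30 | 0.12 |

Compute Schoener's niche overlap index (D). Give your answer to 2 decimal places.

0.55

Σ|p₁ᵢ − p₂ᵢ| = 0.24 + 0.10 + 0.15 + 0.11 + 0.12 + 0.18 = 0.90
D = 1 − ½ × 0.90 = 1 − 0.450 = 0.5500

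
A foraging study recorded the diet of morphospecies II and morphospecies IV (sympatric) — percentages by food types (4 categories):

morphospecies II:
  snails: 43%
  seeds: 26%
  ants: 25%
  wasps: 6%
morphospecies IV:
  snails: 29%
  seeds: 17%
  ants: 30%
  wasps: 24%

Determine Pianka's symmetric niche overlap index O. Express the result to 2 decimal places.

0.90

Convert percentages to proportions (divide by 100).
Σ p₁ᵢp₂ᵢ = 0.1247 + 0.0442 + 0.0750 + 0.0144 = 0.2583
Σp_1ᵢ² = 0.43² + 0.26² + 0.25² + 0.06² = 0.1849 + 0.0676 + 0.0625 + 0.0036 = 0.3186
Σp_2ᵢ² = 0.29² + 0.17² + 0.30² + 0.24² = 0.0841 + 0.0289 + 0.0900 + 0.0576 = 0.2606
O = 0.2583 / √(0.3186 × 0.2606) = 0.2583 / 0.28814 = 0.8964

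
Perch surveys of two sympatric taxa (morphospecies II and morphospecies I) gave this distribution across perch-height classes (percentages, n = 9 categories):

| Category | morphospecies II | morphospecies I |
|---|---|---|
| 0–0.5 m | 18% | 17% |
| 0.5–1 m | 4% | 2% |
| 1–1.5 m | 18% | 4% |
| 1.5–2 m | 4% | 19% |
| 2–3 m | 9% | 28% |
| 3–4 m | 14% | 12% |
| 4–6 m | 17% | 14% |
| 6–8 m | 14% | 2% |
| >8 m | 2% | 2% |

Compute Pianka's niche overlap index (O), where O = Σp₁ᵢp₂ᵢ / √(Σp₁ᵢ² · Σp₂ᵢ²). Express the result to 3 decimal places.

0.714

Convert percentages to proportions (divide by 100).
Σ p₁ᵢp₂ᵢ = 0.0306 + 0.0008 + 0.0072 + 0.0076 + 0.0252 + 0.0168 + 0.0238 + 0.0028 + 0.0004 = 0.1152
Σp_1ᵢ² = 0.18² + 0.04² + 0.18² + 0.04² + 0.09² + 0.14² + 0.17² + 0.14² + 0.02² = 0.0324 + 0.0016 + 0.0324 + 0.0016 + 0.0081 + 0.0196 + 0.0289 + 0.0196 + 0.0004 = 0.1446
Σp_2ᵢ² = 0.17² + 0.02² + 0.04² + 0.19² + 0.28² + 0.12² + 0.14² + 0.02² + 0.02² = 0.0289 + 0.0004 + 0.0016 + 0.0361 + 0.0784 + 0.0144 + 0.0196 + 0.0004 + 0.0004 = 0.1802
O = 0.1152 / √(0.1446 × 0.1802) = 0.1152 / 0.161422 = 0.71366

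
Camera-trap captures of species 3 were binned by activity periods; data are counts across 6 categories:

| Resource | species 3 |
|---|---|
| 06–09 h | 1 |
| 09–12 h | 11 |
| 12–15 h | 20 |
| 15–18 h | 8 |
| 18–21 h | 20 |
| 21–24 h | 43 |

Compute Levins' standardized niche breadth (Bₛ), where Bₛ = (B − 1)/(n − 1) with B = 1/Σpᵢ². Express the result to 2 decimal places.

Proportions for species 3 (n=103): 1/103=0.0097, 11/103=0.1068, 20/103=0.1942, 8/103=0.0777, 20/103=0.1942, 43/103=0.4175
Σpᵢ² = 0.0097² + 0.1068² + 0.1942² + 0.0777² + 0.1942² + 0.4175² = 0.000094 + 0.011406 + 0.037714 + 0.006037 + 0.037714 + 0.174306 = 0.267271
B = 1 / 0.267271 = 3.7415
Bₛ = (B − 1)/(n − 1) = (3.7415 − 1)/(6 − 1) = 2.7415/5 = 0.5483

0.55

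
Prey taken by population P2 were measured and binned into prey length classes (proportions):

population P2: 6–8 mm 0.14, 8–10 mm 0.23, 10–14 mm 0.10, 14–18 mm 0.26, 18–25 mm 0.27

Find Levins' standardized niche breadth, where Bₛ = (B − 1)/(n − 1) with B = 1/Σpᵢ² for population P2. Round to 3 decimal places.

Σpᵢ² = 0.14² + 0.23² + 0.10² + 0.26² + 0.27² = 0.0196 + 0.0529 + 0.0100 + 0.0676 + 0.0729 = 0.2230
B = 1 / 0.2230 = 4.48430
Bₛ = (B − 1)/(n − 1) = (4.48430 − 1)/(5 − 1) = 3.48430/4 = 0.87108

0.871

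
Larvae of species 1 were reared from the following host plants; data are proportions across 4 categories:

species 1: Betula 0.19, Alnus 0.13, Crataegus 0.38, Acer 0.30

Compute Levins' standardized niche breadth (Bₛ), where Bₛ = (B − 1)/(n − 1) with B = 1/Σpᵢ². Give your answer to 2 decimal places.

0.83

Σpᵢ² = 0.19² + 0.13² + 0.38² + 0.30² = 0.0361 + 0.0169 + 0.1444 + 0.0900 = 0.2874
B = 1 / 0.2874 = 3.4795
Bₛ = (B − 1)/(n − 1) = (3.4795 − 1)/(4 − 1) = 2.4795/3 = 0.8265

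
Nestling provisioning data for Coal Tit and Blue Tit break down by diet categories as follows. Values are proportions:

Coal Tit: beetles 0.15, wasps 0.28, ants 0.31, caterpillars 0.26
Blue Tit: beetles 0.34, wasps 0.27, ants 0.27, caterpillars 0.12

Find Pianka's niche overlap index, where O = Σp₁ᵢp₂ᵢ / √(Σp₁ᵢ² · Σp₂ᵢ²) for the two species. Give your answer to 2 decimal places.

Σ p₁ᵢp₂ᵢ = 0.0510 + 0.0756 + 0.0837 + 0.0312 = 0.2415
Σp_1ᵢ² = 0.15² + 0.28² + 0.31² + 0.26² = 0.0225 + 0.0784 + 0.0961 + 0.0676 = 0.2646
Σp_2ᵢ² = 0.34² + 0.27² + 0.27² + 0.12² = 0.1156 + 0.0729 + 0.0729 + 0.0144 = 0.2758
O = 0.2415 / √(0.2646 × 0.2758) = 0.2415 / 0.27014 = 0.8940

0.89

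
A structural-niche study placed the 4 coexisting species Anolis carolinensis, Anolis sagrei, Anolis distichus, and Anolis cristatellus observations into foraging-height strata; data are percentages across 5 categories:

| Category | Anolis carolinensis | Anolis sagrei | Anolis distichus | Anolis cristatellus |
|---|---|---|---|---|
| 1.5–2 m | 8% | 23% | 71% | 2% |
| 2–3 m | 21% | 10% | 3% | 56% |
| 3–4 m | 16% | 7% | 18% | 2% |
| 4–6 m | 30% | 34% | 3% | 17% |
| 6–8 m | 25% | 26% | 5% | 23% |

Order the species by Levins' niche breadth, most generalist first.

Convert percentages to proportions (divide by 100).
Σp_caroᵢ² = 0.08² + 0.21² + 0.16² + 0.30² + 0.25² = 0.0064 + 0.0441 + 0.0256 + 0.0900 + 0.0625 = 0.2286
B_caro = 1 / 0.2286 = 4.3745
Σp_sagrᵢ² = 0.23² + 0.10² + 0.07² + 0.34² + 0.26² = 0.0529 + 0.0100 + 0.0049 + 0.1156 + 0.0676 = 0.2510
B_sagr = 1 / 0.2510 = 3.9841
Σp_distᵢ² = 0.71² + 0.03² + 0.18² + 0.03² + 0.05² = 0.5041 + 0.0009 + 0.0324 + 0.0009 + 0.0025 = 0.5408
B_dist = 1 / 0.5408 = 1.8491
Σp_crisᵢ² = 0.02² + 0.56² + 0.02² + 0.17² + 0.23² = 0.0004 + 0.3136 + 0.0004 + 0.0289 + 0.0529 = 0.3962
B_cris = 1 / 0.3962 = 2.5240
Ranking by B (broadest → narrowest): Anolis carolinensis (4.37) > Anolis sagrei (3.98) > Anolis cristatellus (2.52) > Anolis distichus (1.85)

Anolis carolinensis > Anolis sagrei > Anolis cristatellus > Anolis distichus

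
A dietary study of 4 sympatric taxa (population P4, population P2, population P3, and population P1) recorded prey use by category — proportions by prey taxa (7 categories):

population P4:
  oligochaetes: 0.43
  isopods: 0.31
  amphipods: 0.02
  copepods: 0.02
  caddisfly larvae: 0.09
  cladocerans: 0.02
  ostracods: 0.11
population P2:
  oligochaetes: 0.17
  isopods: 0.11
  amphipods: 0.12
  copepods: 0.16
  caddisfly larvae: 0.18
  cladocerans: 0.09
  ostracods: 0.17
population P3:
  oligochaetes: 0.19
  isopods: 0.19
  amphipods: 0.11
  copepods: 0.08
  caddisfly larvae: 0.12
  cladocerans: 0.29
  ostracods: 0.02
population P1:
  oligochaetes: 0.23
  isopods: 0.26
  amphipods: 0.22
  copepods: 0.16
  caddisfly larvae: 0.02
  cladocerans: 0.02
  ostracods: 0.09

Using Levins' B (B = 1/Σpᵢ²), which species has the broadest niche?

Σp_P4ᵢ² = 0.43² + 0.31² + 0.02² + 0.02² + 0.09² + 0.02² + 0.11² = 0.1849 + 0.0961 + 0.0004 + 0.0004 + 0.0081 + 0.0004 + 0.0121 = 0.3024
B_P4 = 1 / 0.3024 = 3.3069
Σp_P2ᵢ² = 0.17² + 0.11² + 0.12² + 0.16² + 0.18² + 0.09² + 0.17² = 0.0289 + 0.0121 + 0.0144 + 0.0256 + 0.0324 + 0.0081 + 0.0289 = 0.1504
B_P2 = 1 / 0.1504 = 6.6489
Σp_P3ᵢ² = 0.19² + 0.19² + 0.11² + 0.08² + 0.12² + 0.29² + 0.02² = 0.0361 + 0.0361 + 0.0121 + 0.0064 + 0.0144 + 0.0841 + 0.0004 = 0.1896
B_P3 = 1 / 0.1896 = 5.2743
Σp_P1ᵢ² = 0.23² + 0.26² + 0.22² + 0.16² + 0.02² + 0.02² + 0.09² = 0.0529 + 0.0676 + 0.0484 + 0.0256 + 0.0004 + 0.0004 + 0.0081 = 0.2034
B_P1 = 1 / 0.2034 = 4.9164
Highest B → broadest niche (most generalist): population P2 (B = 6.65).

population P2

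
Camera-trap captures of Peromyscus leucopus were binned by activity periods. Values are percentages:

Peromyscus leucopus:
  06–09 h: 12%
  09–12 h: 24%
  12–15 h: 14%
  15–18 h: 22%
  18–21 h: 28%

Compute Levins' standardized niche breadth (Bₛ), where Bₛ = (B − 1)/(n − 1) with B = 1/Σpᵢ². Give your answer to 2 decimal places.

Convert percentages to proportions (divide by 100).
Σpᵢ² = 0.12² + 0.24² + 0.14² + 0.22² + 0.28² = 0.0144 + 0.0576 + 0.0196 + 0.0484 + 0.0784 = 0.2184
B = 1 / 0.2184 = 4.5788
Bₛ = (B − 1)/(n − 1) = (4.5788 − 1)/(5 − 1) = 3.5788/4 = 0.8947

0.89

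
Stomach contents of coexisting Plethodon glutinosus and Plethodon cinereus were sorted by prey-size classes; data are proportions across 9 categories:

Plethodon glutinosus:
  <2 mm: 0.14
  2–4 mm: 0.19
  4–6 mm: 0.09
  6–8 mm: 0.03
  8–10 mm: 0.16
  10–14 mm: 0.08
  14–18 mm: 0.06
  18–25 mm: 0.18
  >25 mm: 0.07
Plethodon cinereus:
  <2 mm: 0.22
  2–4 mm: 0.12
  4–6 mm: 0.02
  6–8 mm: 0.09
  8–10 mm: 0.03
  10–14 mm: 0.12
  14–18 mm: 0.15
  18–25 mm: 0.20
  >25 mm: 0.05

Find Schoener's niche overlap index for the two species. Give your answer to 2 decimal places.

0.71

Σ|p₁ᵢ − p₂ᵢ| = 0.08 + 0.07 + 0.07 + 0.06 + 0.13 + 0.04 + 0.09 + 0.02 + 0.02 = 0.58
D = 1 − ½ × 0.58 = 1 − 0.290 = 0.7100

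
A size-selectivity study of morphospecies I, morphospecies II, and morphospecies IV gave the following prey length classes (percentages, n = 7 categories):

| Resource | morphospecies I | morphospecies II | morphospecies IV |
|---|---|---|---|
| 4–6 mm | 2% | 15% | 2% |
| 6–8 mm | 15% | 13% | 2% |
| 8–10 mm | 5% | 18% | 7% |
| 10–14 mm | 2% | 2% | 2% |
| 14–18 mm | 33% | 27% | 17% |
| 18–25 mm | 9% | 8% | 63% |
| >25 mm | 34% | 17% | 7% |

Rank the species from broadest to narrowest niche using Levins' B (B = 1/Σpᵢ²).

Convert percentages to proportions (divide by 100).
Σp_Iᵢ² = 0.02² + 0.15² + 0.05² + 0.02² + 0.33² + 0.09² + 0.34² = 0.0004 + 0.0225 + 0.0025 + 0.0004 + 0.1089 + 0.0081 + 0.1156 = 0.2584
B_I = 1 / 0.2584 = 3.8700
Σp_IIᵢ² = 0.15² + 0.13² + 0.18² + 0.02² + 0.27² + 0.08² + 0.17² = 0.0225 + 0.0169 + 0.0324 + 0.0004 + 0.0729 + 0.0064 + 0.0289 = 0.1804
B_II = 1 / 0.1804 = 5.5432
Σp_IVᵢ² = 0.02² + 0.02² + 0.07² + 0.02² + 0.17² + 0.63² + 0.07² = 0.0004 + 0.0004 + 0.0049 + 0.0004 + 0.0289 + 0.3969 + 0.0049 = 0.4368
B_IV = 1 / 0.4368 = 2.2894
Ranking by B (broadest → narrowest): morphospecies II (5.54) > morphospecies I (3.87) > morphospecies IV (2.29)

morphospecies II > morphospecies I > morphospecies IV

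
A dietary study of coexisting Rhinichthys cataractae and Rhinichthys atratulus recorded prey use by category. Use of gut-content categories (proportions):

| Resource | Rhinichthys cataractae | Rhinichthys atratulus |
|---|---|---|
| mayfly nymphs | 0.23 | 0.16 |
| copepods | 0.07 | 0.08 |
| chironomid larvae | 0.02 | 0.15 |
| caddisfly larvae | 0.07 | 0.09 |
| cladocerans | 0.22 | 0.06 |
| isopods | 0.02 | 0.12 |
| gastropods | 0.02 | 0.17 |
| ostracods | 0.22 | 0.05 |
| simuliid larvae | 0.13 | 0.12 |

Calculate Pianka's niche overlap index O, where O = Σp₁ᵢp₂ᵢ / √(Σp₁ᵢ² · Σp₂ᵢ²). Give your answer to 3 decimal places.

Σ p₁ᵢp₂ᵢ = 0.0368 + 0.0056 + 0.0030 + 0.0063 + 0.0132 + 0.0024 + 0.0034 + 0.0110 + 0.0156 = 0.0973
Σp_1ᵢ² = 0.23² + 0.07² + 0.02² + 0.07² + 0.22² + 0.02² + 0.02² + 0.22² + 0.13² = 0.0529 + 0.0049 + 0.0004 + 0.0049 + 0.0484 + 0.0004 + 0.0004 + 0.0484 + 0.0169 = 0.1776
Σp_2ᵢ² = 0.16² + 0.08² + 0.15² + 0.09² + 0.06² + 0.12² + 0.17² + 0.05² + 0.12² = 0.0256 + 0.0064 + 0.0225 + 0.0081 + 0.0036 + 0.0144 + 0.0289 + 0.0025 + 0.0144 = 0.1264
O = 0.0973 / √(0.1776 × 0.1264) = 0.0973 / 0.149829 = 0.64941

0.649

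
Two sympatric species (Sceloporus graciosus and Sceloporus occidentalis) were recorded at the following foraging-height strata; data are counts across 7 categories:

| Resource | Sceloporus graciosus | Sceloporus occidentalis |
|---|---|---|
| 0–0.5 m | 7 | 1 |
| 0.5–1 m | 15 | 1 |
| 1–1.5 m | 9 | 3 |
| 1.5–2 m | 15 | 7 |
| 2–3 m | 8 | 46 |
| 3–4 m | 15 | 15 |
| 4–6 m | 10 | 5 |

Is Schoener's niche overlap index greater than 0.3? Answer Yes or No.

Proportions for Sceloporus graciosus (n=79): 7/79=0.0886, 15/79=0.1899, 9/79=0.1139, 15/79=0.1899, 8/79=0.1013, 15/79=0.1899, 10/79=0.1266
Proportions for Sceloporus occidentalis (n=78): 1/78=0.0128, 1/78=0.0128, 3/78=0.0385, 7/78=0.0897, 46/78=0.5897, 15/78=0.1923, 5/78=0.0641
Σ|p₁ᵢ − p₂ᵢ| = 0.0758 + 0.1771 + 0.0754 + 0.1002 + 0.4884 + 0.0024 + 0.0625 = 0.9818
D = 1 − ½ × 0.9818 = 1 − 0.49090 = 0.50910
D = 0.50910 > 0.3 → Yes.

Yes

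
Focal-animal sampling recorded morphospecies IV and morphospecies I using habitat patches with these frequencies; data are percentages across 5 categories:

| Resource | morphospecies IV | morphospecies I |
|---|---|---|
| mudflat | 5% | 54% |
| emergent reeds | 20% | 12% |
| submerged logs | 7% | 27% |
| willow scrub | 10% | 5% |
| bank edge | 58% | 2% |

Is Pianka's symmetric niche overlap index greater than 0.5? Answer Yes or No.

Convert percentages to proportions (divide by 100).
Σ p₁ᵢp₂ᵢ = 0.0270 + 0.0240 + 0.0189 + 0.0050 + 0.0116 = 0.0865
Σp_1ᵢ² = 0.05² + 0.20² + 0.07² + 0.10² + 0.58² = 0.0025 + 0.0400 + 0.0049 + 0.0100 + 0.3364 = 0.3938
Σp_2ᵢ² = 0.54² + 0.12² + 0.27² + 0.05² + 0.02² = 0.2916 + 0.0144 + 0.0729 + 0.0025 + 0.0004 = 0.3818
O = 0.0865 / √(0.3938 × 0.3818) = 0.0865 / 0.38775 = 0.2231
O = 0.2231 < 0.5 → No.

No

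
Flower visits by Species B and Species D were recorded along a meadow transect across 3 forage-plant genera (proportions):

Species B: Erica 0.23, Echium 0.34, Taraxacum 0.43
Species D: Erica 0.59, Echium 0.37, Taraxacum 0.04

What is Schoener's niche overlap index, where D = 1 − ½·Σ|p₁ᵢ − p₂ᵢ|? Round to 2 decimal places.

0.61

Σ|p₁ᵢ − p₂ᵢ| = 0.36 + 0.03 + 0.39 = 0.78
D = 1 − ½ × 0.78 = 1 − 0.390 = 0.6100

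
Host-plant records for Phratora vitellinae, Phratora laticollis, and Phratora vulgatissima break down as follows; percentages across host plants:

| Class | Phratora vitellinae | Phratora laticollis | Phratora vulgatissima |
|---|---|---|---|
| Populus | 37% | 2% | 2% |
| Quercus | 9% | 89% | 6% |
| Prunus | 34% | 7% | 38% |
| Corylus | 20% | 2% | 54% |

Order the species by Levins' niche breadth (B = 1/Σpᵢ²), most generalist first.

Phratora vitellinae > Phratora vulgatissima > Phratora laticollis

Convert percentages to proportions (divide by 100).
Σp_viteᵢ² = 0.37² + 0.09² + 0.34² + 0.20² = 0.1369 + 0.0081 + 0.1156 + 0.0400 = 0.3006
B_vite = 1 / 0.3006 = 3.3267
Σp_latiᵢ² = 0.02² + 0.89² + 0.07² + 0.02² = 0.0004 + 0.7921 + 0.0049 + 0.0004 = 0.7978
B_lati = 1 / 0.7978 = 1.2534
Σp_vulgᵢ² = 0.02² + 0.06² + 0.38² + 0.54² = 0.0004 + 0.0036 + 0.1444 + 0.2916 = 0.4400
B_vulg = 1 / 0.4400 = 2.2727
Ranking by B (broadest → narrowest): Phratora vitellinae (3.33) > Phratora vulgatissima (2.27) > Phratora laticollis (1.25)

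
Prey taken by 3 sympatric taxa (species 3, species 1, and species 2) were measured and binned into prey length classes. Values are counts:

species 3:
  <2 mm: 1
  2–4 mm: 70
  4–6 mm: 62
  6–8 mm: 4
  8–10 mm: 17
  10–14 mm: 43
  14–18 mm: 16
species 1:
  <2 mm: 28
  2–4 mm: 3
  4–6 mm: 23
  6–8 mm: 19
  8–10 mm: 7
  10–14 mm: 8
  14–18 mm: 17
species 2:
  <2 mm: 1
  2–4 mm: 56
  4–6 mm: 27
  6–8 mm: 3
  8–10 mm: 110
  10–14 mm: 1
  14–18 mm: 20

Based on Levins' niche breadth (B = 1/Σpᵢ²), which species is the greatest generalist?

Proportions for species 3 (n=213): 1/213=0.0047, 70/213=0.3286, 62/213=0.2911, 4/213=0.0188, 17/213=0.0798, 43/213=0.2019, 16/213=0.0751
Proportions for species 1 (n=105): 28/105=0.2667, 3/105=0.0286, 23/105=0.2190, 19/105=0.1810, 7/105=0.0667, 8/105=0.0762, 17/105=0.1619
Proportions for species 2 (n=218): 1/218=0.0046, 56/218=0.2569, 27/218=0.1239, 3/218=0.0138, 110/218=0.5046, 1/218=0.0046, 20/218=0.0917
Σp_3ᵢ² = 0.0047² + 0.3286² + 0.2911² + 0.0188² + 0.0798² + 0.2019² + 0.0751² = 0.000022 + 0.107978 + 0.084739 + 0.000353 + 0.006368 + 0.040764 + 0.005640 = 0.245864
B_3 = 1 / 0.245864 = 4.0673
Σp_1ᵢ² = 0.2667² + 0.0286² + 0.2190² + 0.1810² + 0.0667² + 0.0762² + 0.1619² = 0.071129 + 0.000818 + 0.047961 + 0.032761 + 0.004449 + 0.005806 + 0.026212 = 0.189136
B_1 = 1 / 0.189136 = 5.2872
Σp_2ᵢ² = 0.0046² + 0.2569² + 0.1239² + 0.0138² + 0.5046² + 0.0046² + 0.0917² = 0.000021 + 0.065998 + 0.015351 + 0.000190 + 0.254621 + 0.000021 + 0.008409 = 0.344611
B_2 = 1 / 0.344611 = 2.9018
Highest B → broadest niche (most generalist): species 1 (B = 5.29).

species 1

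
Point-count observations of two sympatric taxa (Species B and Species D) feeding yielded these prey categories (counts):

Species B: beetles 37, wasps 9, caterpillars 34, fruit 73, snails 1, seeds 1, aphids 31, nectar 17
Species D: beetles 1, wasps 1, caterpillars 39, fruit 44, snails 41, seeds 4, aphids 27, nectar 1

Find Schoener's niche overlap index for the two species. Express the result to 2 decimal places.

Proportions for Species B (n=203): 37/203=0.1823, 9/203=0.0443, 34/203=0.1675, 73/203=0.3596, 1/203=0.0049, 1/203=0.0049, 31/203=0.1527, 17/203=0.0837
Proportions for Species D (n=158): 1/158=0.0063, 1/158=0.0063, 39/158=0.2468, 44/158=0.2785, 41/158=0.2595, 4/158=0.0253, 27/158=0.1709, 1/158=0.0063
Σ|p₁ᵢ − p₂ᵢ| = 0.1760 + 0.0380 + 0.0793 + 0.0811 + 0.2546 + 0.0204 + 0.0182 + 0.0774 = 0.7450
D = 1 − ½ × 0.7450 = 1 − 0.37250 = 0.62750

0.63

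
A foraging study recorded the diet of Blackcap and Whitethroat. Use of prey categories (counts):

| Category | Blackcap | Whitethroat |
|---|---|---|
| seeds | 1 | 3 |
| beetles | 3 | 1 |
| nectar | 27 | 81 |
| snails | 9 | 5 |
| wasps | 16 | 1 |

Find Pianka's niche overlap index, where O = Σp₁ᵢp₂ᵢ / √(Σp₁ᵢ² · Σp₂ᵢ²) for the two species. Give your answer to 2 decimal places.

Proportions for Blackcap (n=56): 1/56=0.0179, 3/56=0.0536, 27/56=0.4821, 9/56=0.1607, 16/56=0.2857
Proportions for Whitethroat (n=91): 3/91=0.0330, 1/91=0.0110, 81/91=0.8901, 5/91=0.0549, 1/91=0.0110
Σ p₁ᵢp₂ᵢ = 0.000591 + 0.000590 + 0.429117 + 0.008822 + 0.003143 = 0.442263
Σp_1ᵢ² = 0.0179² + 0.0536² + 0.4821² + 0.1607² + 0.2857² = 0.000320 + 0.002873 + 0.232420 + 0.025824 + 0.081624 = 0.343061
Σp_2ᵢ² = 0.0330² + 0.0110² + 0.8901² + 0.0549² + 0.0110² = 0.001089 + 0.000121 + 0.792278 + 0.003014 + 0.000121 = 0.796623
O = 0.442263 / √(0.343061 × 0.796623) = 0.442263 / 0.5227717 = 0.8460

0.85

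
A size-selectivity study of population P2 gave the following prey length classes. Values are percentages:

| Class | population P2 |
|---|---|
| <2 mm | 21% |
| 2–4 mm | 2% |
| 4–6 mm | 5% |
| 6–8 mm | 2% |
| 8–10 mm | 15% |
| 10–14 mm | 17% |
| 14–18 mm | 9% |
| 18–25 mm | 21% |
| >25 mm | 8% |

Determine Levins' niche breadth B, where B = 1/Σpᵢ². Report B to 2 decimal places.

6.35

Convert percentages to proportions (divide by 100).
Σpᵢ² = 0.21² + 0.02² + 0.05² + 0.02² + 0.15² + 0.17² + 0.09² + 0.21² + 0.08² = 0.0441 + 0.0004 + 0.0025 + 0.0004 + 0.0225 + 0.0289 + 0.0081 + 0.0441 + 0.0064 = 0.1574
B = 1 / 0.1574 = 6.3532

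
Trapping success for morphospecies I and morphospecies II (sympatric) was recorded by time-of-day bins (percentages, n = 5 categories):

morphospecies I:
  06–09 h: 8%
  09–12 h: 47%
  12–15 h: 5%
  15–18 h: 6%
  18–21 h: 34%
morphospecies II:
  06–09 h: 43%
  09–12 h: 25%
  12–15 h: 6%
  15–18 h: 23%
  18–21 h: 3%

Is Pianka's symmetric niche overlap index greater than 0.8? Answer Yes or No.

Convert percentages to proportions (divide by 100).
Σ p₁ᵢp₂ᵢ = 0.0344 + 0.1175 + 0.0030 + 0.0138 + 0.0102 = 0.1789
Σp_1ᵢ² = 0.08² + 0.47² + 0.05² + 0.06² + 0.34² = 0.0064 + 0.2209 + 0.0025 + 0.0036 + 0.1156 = 0.3490
Σp_2ᵢ² = 0.43² + 0.25² + 0.06² + 0.23² + 0.03² = 0.1849 + 0.0625 + 0.0036 + 0.0529 + 0.0009 = 0.3048
O = 0.1789 / √(0.3490 × 0.3048) = 0.1789 / 0.32615 = 0.5485
O = 0.5485 < 0.8 → No.

No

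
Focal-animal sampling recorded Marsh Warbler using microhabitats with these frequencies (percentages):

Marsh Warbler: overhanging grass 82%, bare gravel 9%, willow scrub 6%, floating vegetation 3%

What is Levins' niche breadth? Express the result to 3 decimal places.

Convert percentages to proportions (divide by 100).
Σpᵢ² = 0.82² + 0.09² + 0.06² + 0.03² = 0.6724 + 0.0081 + 0.0036 + 0.0009 = 0.6850
B = 1 / 0.6850 = 1.45985

1.460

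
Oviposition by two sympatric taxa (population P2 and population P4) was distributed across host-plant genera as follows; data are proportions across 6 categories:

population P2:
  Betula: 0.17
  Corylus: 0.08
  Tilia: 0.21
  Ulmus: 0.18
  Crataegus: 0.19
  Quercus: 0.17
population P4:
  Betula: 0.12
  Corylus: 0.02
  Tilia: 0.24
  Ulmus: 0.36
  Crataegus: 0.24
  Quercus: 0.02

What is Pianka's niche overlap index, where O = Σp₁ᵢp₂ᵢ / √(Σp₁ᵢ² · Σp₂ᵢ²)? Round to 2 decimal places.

0.87

Σ p₁ᵢp₂ᵢ = 0.0204 + 0.0016 + 0.0504 + 0.0648 + 0.0456 + 0.0034 = 0.1862
Σp_1ᵢ² = 0.17² + 0.08² + 0.21² + 0.18² + 0.19² + 0.17² = 0.0289 + 0.0064 + 0.0441 + 0.0324 + 0.0361 + 0.0289 = 0.1768
Σp_2ᵢ² = 0.12² + 0.02² + 0.24² + 0.36² + 0.24² + 0.02² = 0.0144 + 0.0004 + 0.0576 + 0.1296 + 0.0576 + 0.0004 = 0.2600
O = 0.1862 / √(0.1768 × 0.2600) = 0.1862 / 0.21440 = 0.8685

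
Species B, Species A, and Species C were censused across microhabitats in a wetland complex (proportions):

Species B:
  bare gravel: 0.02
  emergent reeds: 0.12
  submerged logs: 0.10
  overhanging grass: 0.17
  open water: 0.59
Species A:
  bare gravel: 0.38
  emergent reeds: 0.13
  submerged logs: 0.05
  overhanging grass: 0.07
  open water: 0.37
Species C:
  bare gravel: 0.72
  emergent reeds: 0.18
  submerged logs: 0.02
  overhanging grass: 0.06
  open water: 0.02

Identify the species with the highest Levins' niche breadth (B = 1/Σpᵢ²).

Σp_Bᵢ² = 0.02² + 0.12² + 0.10² + 0.17² + 0.59² = 0.0004 + 0.0144 + 0.0100 + 0.0289 + 0.3481 = 0.4018
B_B = 1 / 0.4018 = 2.4888
Σp_Aᵢ² = 0.38² + 0.13² + 0.05² + 0.07² + 0.37² = 0.1444 + 0.0169 + 0.0025 + 0.0049 + 0.1369 = 0.3056
B_A = 1 / 0.3056 = 3.2723
Σp_Cᵢ² = 0.72² + 0.18² + 0.02² + 0.06² + 0.02² = 0.5184 + 0.0324 + 0.0004 + 0.0036 + 0.0004 = 0.5552
B_C = 1 / 0.5552 = 1.8012
Highest B → broadest niche (most generalist): Species A (B = 3.27).

Species A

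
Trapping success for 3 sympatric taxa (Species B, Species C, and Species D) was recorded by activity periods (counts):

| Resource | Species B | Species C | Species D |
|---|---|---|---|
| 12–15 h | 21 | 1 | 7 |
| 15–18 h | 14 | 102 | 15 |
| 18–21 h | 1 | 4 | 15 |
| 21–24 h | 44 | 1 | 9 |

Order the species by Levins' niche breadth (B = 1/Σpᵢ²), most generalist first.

Species D > Species B > Species C

Proportions for Species B (n=80): 21/80=0.2625, 14/80=0.1750, 1/80=0.0125, 44/80=0.5500
Proportions for Species C (n=108): 1/108=0.0093, 102/108=0.9444, 4/108=0.0370, 1/108=0.0093
Proportions for Species D (n=46): 7/46=0.1522, 15/46=0.3261, 15/46=0.3261, 9/46=0.1957
Σp_Bᵢ² = 0.2625² + 0.1750² + 0.0125² + 0.5500² = 0.068906 + 0.030625 + 0.000156 + 0.302500 = 0.402187
B_B = 1 / 0.402187 = 2.4864
Σp_Cᵢ² = 0.0093² + 0.9444² + 0.0370² + 0.0093² = 0.000086 + 0.891891 + 0.001369 + 0.000086 = 0.893432
B_C = 1 / 0.893432 = 1.1193
Σp_Dᵢ² = 0.1522² + 0.3261² + 0.3261² + 0.1957² = 0.023165 + 0.106341 + 0.106341 + 0.038298 = 0.274145
B_D = 1 / 0.274145 = 3.6477
Ranking by B (broadest → narrowest): Species D (3.65) > Species B (2.49) > Species C (1.12)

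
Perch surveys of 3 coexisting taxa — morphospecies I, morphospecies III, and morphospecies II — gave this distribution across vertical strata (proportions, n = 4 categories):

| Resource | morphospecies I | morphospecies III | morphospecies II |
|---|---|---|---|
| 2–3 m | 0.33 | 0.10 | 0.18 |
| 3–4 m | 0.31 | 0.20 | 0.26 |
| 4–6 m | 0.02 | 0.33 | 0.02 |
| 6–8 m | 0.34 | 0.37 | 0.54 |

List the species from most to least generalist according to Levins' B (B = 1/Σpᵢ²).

Σp_Iᵢ² = 0.33² + 0.31² + 0.02² + 0.34² = 0.1089 + 0.0961 + 0.0004 + 0.1156 = 0.3210
B_I = 1 / 0.3210 = 3.1153
Σp_IIIᵢ² = 0.10² + 0.20² + 0.33² + 0.37² = 0.0100 + 0.0400 + 0.1089 + 0.1369 = 0.2958
B_III = 1 / 0.2958 = 3.3807
Σp_IIᵢ² = 0.18² + 0.26² + 0.02² + 0.54² = 0.0324 + 0.0676 + 0.0004 + 0.2916 = 0.3920
B_II = 1 / 0.3920 = 2.5510
Ranking by B (broadest → narrowest): morphospecies III (3.38) > morphospecies I (3.12) > morphospecies II (2.55)

morphospecies III > morphospecies I > morphospecies II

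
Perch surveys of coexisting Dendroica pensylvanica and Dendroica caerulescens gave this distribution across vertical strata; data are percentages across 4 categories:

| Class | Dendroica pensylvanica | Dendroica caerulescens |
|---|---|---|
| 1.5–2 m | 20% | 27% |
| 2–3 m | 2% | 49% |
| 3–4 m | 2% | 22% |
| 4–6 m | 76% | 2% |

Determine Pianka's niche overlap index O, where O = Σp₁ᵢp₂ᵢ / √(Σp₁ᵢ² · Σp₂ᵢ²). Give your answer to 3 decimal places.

0.176

Convert percentages to proportions (divide by 100).
Σ p₁ᵢp₂ᵢ = 0.0540 + 0.0098 + 0.0044 + 0.0152 = 0.0834
Σp_1ᵢ² = 0.20² + 0.02² + 0.02² + 0.76² = 0.0400 + 0.0004 + 0.0004 + 0.5776 = 0.6184
Σp_2ᵢ² = 0.27² + 0.49² + 0.22² + 0.02² = 0.0729 + 0.2401 + 0.0484 + 0.0004 = 0.3618
O = 0.0834 / √(0.6184 × 0.3618) = 0.0834 / 0.473009 = 0.17632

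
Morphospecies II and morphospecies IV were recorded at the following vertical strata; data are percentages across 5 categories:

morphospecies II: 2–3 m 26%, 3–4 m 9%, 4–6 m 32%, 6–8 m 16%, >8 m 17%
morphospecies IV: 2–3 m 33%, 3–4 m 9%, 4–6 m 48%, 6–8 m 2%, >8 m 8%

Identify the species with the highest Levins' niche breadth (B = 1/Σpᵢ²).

morphospecies II

Convert percentages to proportions (divide by 100).
Σp_IIᵢ² = 0.26² + 0.09² + 0.32² + 0.16² + 0.17² = 0.0676 + 0.0081 + 0.1024 + 0.0256 + 0.0289 = 0.2326
B_II = 1 / 0.2326 = 4.2992
Σp_IVᵢ² = 0.33² + 0.09² + 0.48² + 0.02² + 0.08² = 0.1089 + 0.0081 + 0.2304 + 0.0004 + 0.0064 = 0.3542
B_IV = 1 / 0.3542 = 2.8233
Highest B → broadest niche (most generalist): morphospecies II (B = 4.30).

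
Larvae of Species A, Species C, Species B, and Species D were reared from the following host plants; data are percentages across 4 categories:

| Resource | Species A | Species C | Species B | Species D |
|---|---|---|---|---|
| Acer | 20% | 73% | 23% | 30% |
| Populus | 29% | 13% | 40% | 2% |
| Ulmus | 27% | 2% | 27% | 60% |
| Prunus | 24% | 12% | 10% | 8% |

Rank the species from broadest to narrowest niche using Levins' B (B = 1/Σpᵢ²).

Convert percentages to proportions (divide by 100).
Σp_Aᵢ² = 0.20² + 0.29² + 0.27² + 0.24² = 0.0400 + 0.0841 + 0.0729 + 0.0576 = 0.2546
B_A = 1 / 0.2546 = 3.9277
Σp_Cᵢ² = 0.73² + 0.13² + 0.02² + 0.12² = 0.5329 + 0.0169 + 0.0004 + 0.0144 = 0.5646
B_C = 1 / 0.5646 = 1.7712
Σp_Bᵢ² = 0.23² + 0.40² + 0.27² + 0.10² = 0.0529 + 0.1600 + 0.0729 + 0.0100 = 0.2958
B_B = 1 / 0.2958 = 3.3807
Σp_Dᵢ² = 0.30² + 0.02² + 0.60² + 0.08² = 0.0900 + 0.0004 + 0.3600 + 0.0064 = 0.4568
B_D = 1 / 0.4568 = 2.1891
Ranking by B (broadest → narrowest): Species A (3.93) > Species B (3.38) > Species D (2.19) > Species C (1.77)

Species A > Species B > Species D > Species C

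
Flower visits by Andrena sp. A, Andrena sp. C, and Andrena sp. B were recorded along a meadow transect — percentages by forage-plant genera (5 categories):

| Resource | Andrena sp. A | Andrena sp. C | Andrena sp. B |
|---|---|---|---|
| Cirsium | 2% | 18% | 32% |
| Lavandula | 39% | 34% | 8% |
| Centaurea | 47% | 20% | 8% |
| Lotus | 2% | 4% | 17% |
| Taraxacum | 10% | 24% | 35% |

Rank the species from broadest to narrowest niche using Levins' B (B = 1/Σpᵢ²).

Andrena sp. C > Andrena sp. B > Andrena sp. A

Convert percentages to proportions (divide by 100).
Σp_Aᵢ² = 0.02² + 0.39² + 0.47² + 0.02² + 0.10² = 0.0004 + 0.1521 + 0.2209 + 0.0004 + 0.0100 = 0.3838
B_A = 1 / 0.3838 = 2.6055
Σp_Cᵢ² = 0.18² + 0.34² + 0.20² + 0.04² + 0.24² = 0.0324 + 0.1156 + 0.0400 + 0.0016 + 0.0576 = 0.2472
B_C = 1 / 0.2472 = 4.0453
Σp_Bᵢ² = 0.32² + 0.08² + 0.08² + 0.17² + 0.35² = 0.1024 + 0.0064 + 0.0064 + 0.0289 + 0.1225 = 0.2666
B_B = 1 / 0.2666 = 3.7509
Ranking by B (broadest → narrowest): Andrena sp. C (4.05) > Andrena sp. B (3.75) > Andrena sp. A (2.61)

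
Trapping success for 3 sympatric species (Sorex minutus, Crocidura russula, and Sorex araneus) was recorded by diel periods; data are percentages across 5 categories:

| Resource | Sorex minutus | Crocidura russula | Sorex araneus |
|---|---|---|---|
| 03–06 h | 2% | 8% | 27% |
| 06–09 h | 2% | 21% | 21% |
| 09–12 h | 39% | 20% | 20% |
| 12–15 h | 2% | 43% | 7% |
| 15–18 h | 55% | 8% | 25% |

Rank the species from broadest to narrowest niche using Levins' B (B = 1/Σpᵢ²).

Convert percentages to proportions (divide by 100).
Σp_minuᵢ² = 0.02² + 0.02² + 0.39² + 0.02² + 0.55² = 0.0004 + 0.0004 + 0.1521 + 0.0004 + 0.3025 = 0.4558
B_minu = 1 / 0.4558 = 2.1939
Σp_russᵢ² = 0.08² + 0.21² + 0.20² + 0.43² + 0.08² = 0.0064 + 0.0441 + 0.0400 + 0.1849 + 0.0064 = 0.2818
B_russ = 1 / 0.2818 = 3.5486
Σp_aranᵢ² = 0.27² + 0.21² + 0.20² + 0.07² + 0.25² = 0.0729 + 0.0441 + 0.0400 + 0.0049 + 0.0625 = 0.2244
B_aran = 1 / 0.2244 = 4.4563
Ranking by B (broadest → narrowest): Sorex araneus (4.46) > Crocidura russula (3.55) > Sorex minutus (2.19)

Sorex araneus > Crocidura russula > Sorex minutus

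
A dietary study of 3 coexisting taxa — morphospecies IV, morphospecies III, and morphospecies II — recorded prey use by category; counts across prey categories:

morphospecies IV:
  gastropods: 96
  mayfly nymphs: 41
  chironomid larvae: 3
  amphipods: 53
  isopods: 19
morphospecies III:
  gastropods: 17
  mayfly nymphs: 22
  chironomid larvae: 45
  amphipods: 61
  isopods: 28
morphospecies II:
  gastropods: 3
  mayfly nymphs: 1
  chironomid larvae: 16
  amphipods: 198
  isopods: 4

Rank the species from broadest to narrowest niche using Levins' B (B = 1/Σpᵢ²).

Proportions for morphospecies IV (n=212): 96/212=0.4528, 41/212=0.1934, 3/212=0.0142, 53/212=0.2500, 19/212=0.0896
Proportions for morphospecies III (n=173): 17/173=0.0983, 22/173=0.1272, 45/173=0.2601, 61/173=0.3526, 28/173=0.1618
Proportions for morphospecies II (n=222): 3/222=0.0135, 1/222=0.0045, 16/222=0.0721, 198/222=0.8919, 4/222=0.0180
Σp_IVᵢ² = 0.4528² + 0.1934² + 0.0142² + 0.2500² + 0.0896² = 0.205028 + 0.037404 + 0.000202 + 0.062500 + 0.008028 = 0.313162
B_IV = 1 / 0.313162 = 3.1932
Σp_IIIᵢ² = 0.0983² + 0.1272² + 0.2601² + 0.3526² + 0.1618² = 0.009663 + 0.016180 + 0.067652 + 0.124327 + 0.026179 = 0.244001
B_III = 1 / 0.244001 = 4.0983
Σp_IIᵢ² = 0.0135² + 0.0045² + 0.0721² + 0.8919² + 0.0180² = 0.000182 + 0.000020 + 0.005198 + 0.795486 + 0.000324 = 0.801210
B_II = 1 / 0.801210 = 1.2481
Ranking by B (broadest → narrowest): morphospecies III (4.10) > morphospecies IV (3.19) > morphospecies II (1.25)

morphospecies III > morphospecies IV > morphospecies II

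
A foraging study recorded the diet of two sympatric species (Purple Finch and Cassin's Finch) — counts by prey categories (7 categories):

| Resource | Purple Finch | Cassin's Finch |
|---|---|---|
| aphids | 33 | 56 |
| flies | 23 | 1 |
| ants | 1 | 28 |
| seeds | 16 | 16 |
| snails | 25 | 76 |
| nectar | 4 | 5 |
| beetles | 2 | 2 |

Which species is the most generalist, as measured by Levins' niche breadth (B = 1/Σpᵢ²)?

Purple Finch

Proportions for Purple Finch (n=104): 33/104=0.3173, 23/104=0.2212, 1/104=0.0096, 16/104=0.1538, 25/104=0.2404, 4/104=0.0385, 2/104=0.0192
Proportions for Cassin's Finch (n=184): 56/184=0.3043, 1/184=0.0054, 28/184=0.1522, 16/184=0.0870, 76/184=0.4130, 5/184=0.0272, 2/184=0.0109
Σp_Purpᵢ² = 0.3173² + 0.2212² + 0.0096² + 0.1538² + 0.2404² + 0.0385² + 0.0192² = 0.100679 + 0.048929 + 0.000092 + 0.023654 + 0.057792 + 0.001482 + 0.000369 = 0.232997
B_Purp = 1 / 0.232997 = 4.2919
Σp_Cassᵢ² = 0.3043² + 0.0054² + 0.1522² + 0.0870² + 0.4130² + 0.0272² + 0.0109² = 0.092598 + 0.000029 + 0.023165 + 0.007569 + 0.170569 + 0.000740 + 0.000119 = 0.294789
B_Cass = 1 / 0.294789 = 3.3923
Highest B → broadest niche (most generalist): Purple Finch (B = 4.29).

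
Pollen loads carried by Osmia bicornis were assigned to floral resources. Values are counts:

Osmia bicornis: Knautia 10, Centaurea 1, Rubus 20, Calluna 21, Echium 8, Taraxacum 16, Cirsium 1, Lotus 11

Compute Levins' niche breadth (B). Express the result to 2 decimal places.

5.60

Proportions for Osmia bicornis (n=88): 10/88=0.1136, 1/88=0.0114, 20/88=0.2273, 21/88=0.2386, 8/88=0.0909, 16/88=0.1818, 1/88=0.0114, 11/88=0.1250
Σpᵢ² = 0.1136² + 0.0114² + 0.2273² + 0.2386² + 0.0909² + 0.1818² + 0.0114² + 0.1250² = 0.012905 + 0.000130 + 0.051665 + 0.056930 + 0.008263 + 0.033051 + 0.000130 + 0.015625 = 0.178699
B = 1 / 0.178699 = 5.5960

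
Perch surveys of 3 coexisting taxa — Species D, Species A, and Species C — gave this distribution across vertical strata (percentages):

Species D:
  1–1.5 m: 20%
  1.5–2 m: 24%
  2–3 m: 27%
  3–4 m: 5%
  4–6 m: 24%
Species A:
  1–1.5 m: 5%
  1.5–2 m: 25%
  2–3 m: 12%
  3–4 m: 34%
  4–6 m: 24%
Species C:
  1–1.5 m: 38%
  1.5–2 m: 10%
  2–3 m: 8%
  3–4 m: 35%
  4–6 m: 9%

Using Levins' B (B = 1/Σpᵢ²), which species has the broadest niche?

Species D

Convert percentages to proportions (divide by 100).
Σp_Dᵢ² = 0.20² + 0.24² + 0.27² + 0.05² + 0.24² = 0.0400 + 0.0576 + 0.0729 + 0.0025 + 0.0576 = 0.2306
B_D = 1 / 0.2306 = 4.3365
Σp_Aᵢ² = 0.05² + 0.25² + 0.12² + 0.34² + 0.24² = 0.0025 + 0.0625 + 0.0144 + 0.1156 + 0.0576 = 0.2526
B_A = 1 / 0.2526 = 3.9588
Σp_Cᵢ² = 0.38² + 0.10² + 0.08² + 0.35² + 0.09² = 0.1444 + 0.0100 + 0.0064 + 0.1225 + 0.0081 = 0.2914
B_C = 1 / 0.2914 = 3.4317
Highest B → broadest niche (most generalist): Species D (B = 4.34).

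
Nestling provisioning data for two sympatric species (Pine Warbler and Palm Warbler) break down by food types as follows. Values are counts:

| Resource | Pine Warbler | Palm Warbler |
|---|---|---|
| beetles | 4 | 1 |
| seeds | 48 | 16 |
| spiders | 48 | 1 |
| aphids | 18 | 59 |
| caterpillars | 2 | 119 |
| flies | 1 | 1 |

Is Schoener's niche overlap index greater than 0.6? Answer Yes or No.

No

Proportions for Pine Warbler (n=121): 4/121=0.0331, 48/121=0.3967, 48/121=0.3967, 18/121=0.1488, 2/121=0.0165, 1/121=0.0083
Proportions for Palm Warbler (n=197): 1/197=0.0051, 16/197=0.0812, 1/197=0.0051, 59/197=0.2995, 119/197=0.6041, 1/197=0.0051
Σ|p₁ᵢ − p₂ᵢ| = 0.0280 + 0.3155 + 0.3916 + 0.1507 + 0.5876 + 0.0032 = 1.4766
D = 1 − ½ × 1.4766 = 1 − 0.73830 = 0.26170
D = 0.26170 < 0.6 → No.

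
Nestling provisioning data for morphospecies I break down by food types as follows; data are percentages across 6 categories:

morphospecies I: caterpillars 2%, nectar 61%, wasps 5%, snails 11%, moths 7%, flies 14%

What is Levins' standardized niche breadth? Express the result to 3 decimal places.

Convert percentages to proportions (divide by 100).
Σpᵢ² = 0.02² + 0.61² + 0.05² + 0.11² + 0.07² + 0.14² = 0.0004 + 0.3721 + 0.0025 + 0.0121 + 0.0049 + 0.0196 = 0.4116
B = 1 / 0.4116 = 2.42954
Bₛ = (B − 1)/(n − 1) = (2.42954 − 1)/(6 − 1) = 1.42954/5 = 0.28591

0.286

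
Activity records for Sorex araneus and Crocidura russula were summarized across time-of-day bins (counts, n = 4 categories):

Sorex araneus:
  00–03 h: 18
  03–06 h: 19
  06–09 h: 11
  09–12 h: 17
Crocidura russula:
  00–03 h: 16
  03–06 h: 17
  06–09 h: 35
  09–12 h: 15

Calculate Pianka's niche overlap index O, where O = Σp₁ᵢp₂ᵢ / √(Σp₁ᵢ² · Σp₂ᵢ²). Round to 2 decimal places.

0.85

Proportions for Sorex araneus (n=65): 18/65=0.2769, 19/65=0.2923, 11/65=0.1692, 17/65=0.2615
Proportions for Crocidura russula (n=83): 16/83=0.1928, 17/83=0.2048, 35/83=0.4217, 15/83=0.1807
Σ p₁ᵢp₂ᵢ = 0.053386 + 0.059863 + 0.071352 + 0.047253 = 0.231854
Σp_1ᵢ² = 0.2769² + 0.2923² + 0.1692² + 0.2615² = 0.076674 + 0.085439 + 0.028629 + 0.068382 = 0.259124
Σp_2ᵢ² = 0.1928² + 0.2048² + 0.4217² + 0.1807² = 0.037172 + 0.041943 + 0.177831 + 0.032652 = 0.289598
O = 0.231854 / √(0.259124 × 0.289598) = 0.231854 / 0.2739376 = 0.8464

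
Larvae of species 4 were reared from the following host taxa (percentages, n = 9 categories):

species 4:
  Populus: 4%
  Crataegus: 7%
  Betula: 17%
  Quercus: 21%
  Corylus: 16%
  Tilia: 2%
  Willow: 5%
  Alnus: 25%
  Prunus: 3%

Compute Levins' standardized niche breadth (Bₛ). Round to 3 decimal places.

Convert percentages to proportions (divide by 100).
Σpᵢ² = 0.04² + 0.07² + 0.17² + 0.21² + 0.16² + 0.02² + 0.05² + 0.25² + 0.03² = 0.0016 + 0.0049 + 0.0289 + 0.0441 + 0.0256 + 0.0004 + 0.0025 + 0.0625 + 0.0009 = 0.1714
B = 1 / 0.1714 = 5.83431
Bₛ = (B − 1)/(n − 1) = (5.83431 − 1)/(9 − 1) = 4.83431/8 = 0.60429

0.604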